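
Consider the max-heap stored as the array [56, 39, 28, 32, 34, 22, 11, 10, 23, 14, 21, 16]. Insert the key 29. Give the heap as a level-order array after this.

[56, 39, 29, 32, 34, 28, 11, 10, 23, 14, 21, 16, 22]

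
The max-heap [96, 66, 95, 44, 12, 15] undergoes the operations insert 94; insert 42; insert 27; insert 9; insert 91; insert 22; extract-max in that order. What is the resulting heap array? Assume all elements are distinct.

insert 94:
  append 94 at index 6 → [96, 66, 95, 44, 12, 15, 94] (no swap needed)
insert 42:
  append 42 at index 7 → [96, 66, 95, 44, 12, 15, 94, 42] (no swap needed)
insert 27:
  append 27 at index 8 → [96, 66, 95, 44, 12, 15, 94, 42, 27] (no swap needed)
insert 9:
  append 9 at index 9 → [96, 66, 95, 44, 12, 15, 94, 42, 27, 9] (no swap needed)
insert 91:
  append 91 at index 10 → [96, 66, 95, 44, 12, 15, 94, 42, 27, 9, 91]
  91 > parent 12 at index 4, swap → [96, 66, 95, 44, 91, 15, 94, 42, 27, 9, 12]
  91 > parent 66 at index 1, swap → [96, 91, 95, 44, 66, 15, 94, 42, 27, 9, 12]
insert 22:
  append 22 at index 11 → [96, 91, 95, 44, 66, 15, 94, 42, 27, 9, 12, 22]
  22 > parent 15 at index 5, swap → [96, 91, 95, 44, 66, 22, 94, 42, 27, 9, 12, 15]
extract-max → returns 96:
  remove root 96; move last element 15 to root → [15, 91, 95, 44, 66, 22, 94, 42, 27, 9, 12]
  15 vs larger child 95 at index 2, swap → [95, 91, 15, 44, 66, 22, 94, 42, 27, 9, 12]
  15 vs larger child 94 at index 6, swap → [95, 91, 94, 44, 66, 22, 15, 42, 27, 9, 12]

[95, 91, 94, 44, 66, 22, 15, 42, 27, 9, 12]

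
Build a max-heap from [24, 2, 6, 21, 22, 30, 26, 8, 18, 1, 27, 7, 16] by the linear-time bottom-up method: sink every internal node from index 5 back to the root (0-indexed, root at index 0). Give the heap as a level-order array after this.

sift down from index 5: already satisfies heap property
sift down from index 4:
  22 vs larger child 27 at index 10, swap → [24, 2, 6, 21, 27, 30, 26, 8, 18, 1, 22, 7, 16]
sift down from index 3: already satisfies heap property
sift down from index 2:
  6 vs larger child 30 at index 5, swap → [24, 2, 30, 21, 27, 6, 26, 8, 18, 1, 22, 7, 16]
  6 vs larger child 16 at index 12, swap → [24, 2, 30, 21, 27, 16, 26, 8, 18, 1, 22, 7, 6]
sift down from index 1:
  2 vs larger child 27 at index 4, swap → [24, 27, 30, 21, 2, 16, 26, 8, 18, 1, 22, 7, 6]
  2 vs larger child 22 at index 10, swap → [24, 27, 30, 21, 22, 16, 26, 8, 18, 1, 2, 7, 6]
sift down from index 0:
  24 vs larger child 30 at index 2, swap → [30, 27, 24, 21, 22, 16, 26, 8, 18, 1, 2, 7, 6]
  24 vs larger child 26 at index 6, swap → [30, 27, 26, 21, 22, 16, 24, 8, 18, 1, 2, 7, 6]

[30, 27, 26, 21, 22, 16, 24, 8, 18, 1, 2, 7, 6]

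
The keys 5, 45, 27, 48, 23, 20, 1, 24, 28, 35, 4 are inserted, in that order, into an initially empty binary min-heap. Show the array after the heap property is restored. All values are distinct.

Insert 5:
  append 5 at index 0 → [5] (no swap needed)
Insert 45:
  append 45 at index 1 → [5, 45] (no swap needed)
Insert 27:
  append 27 at index 2 → [5, 45, 27] (no swap needed)
Insert 48:
  append 48 at index 3 → [5, 45, 27, 48] (no swap needed)
Insert 23:
  append 23 at index 4 → [5, 45, 27, 48, 23]
  23 < parent 45 at index 1, swap → [5, 23, 27, 48, 45]
Insert 20:
  append 20 at index 5 → [5, 23, 27, 48, 45, 20]
  20 < parent 27 at index 2, swap → [5, 23, 20, 48, 45, 27]
Insert 1:
  append 1 at index 6 → [5, 23, 20, 48, 45, 27, 1]
  1 < parent 20 at index 2, swap → [5, 23, 1, 48, 45, 27, 20]
  1 < parent 5 at index 0, swap → [1, 23, 5, 48, 45, 27, 20]
Insert 24:
  append 24 at index 7 → [1, 23, 5, 48, 45, 27, 20, 24]
  24 < parent 48 at index 3, swap → [1, 23, 5, 24, 45, 27, 20, 48]
Insert 28:
  append 28 at index 8 → [1, 23, 5, 24, 45, 27, 20, 48, 28] (no swap needed)
Insert 35:
  append 35 at index 9 → [1, 23, 5, 24, 45, 27, 20, 48, 28, 35]
  35 < parent 45 at index 4, swap → [1, 23, 5, 24, 35, 27, 20, 48, 28, 45]
Insert 4:
  append 4 at index 10 → [1, 23, 5, 24, 35, 27, 20, 48, 28, 45, 4]
  4 < parent 35 at index 4, swap → [1, 23, 5, 24, 4, 27, 20, 48, 28, 45, 35]
  4 < parent 23 at index 1, swap → [1, 4, 5, 24, 23, 27, 20, 48, 28, 45, 35]

[1, 4, 5, 24, 23, 27, 20, 48, 28, 45, 35]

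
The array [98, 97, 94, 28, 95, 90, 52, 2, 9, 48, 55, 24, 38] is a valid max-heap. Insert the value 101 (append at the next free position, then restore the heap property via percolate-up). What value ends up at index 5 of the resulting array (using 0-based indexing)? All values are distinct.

90

append 101 at index 13 → [98, 97, 94, 28, 95, 90, 52, 2, 9, 48, 55, 24, 38, 101]
101 > parent 52 at index 6, swap → [98, 97, 94, 28, 95, 90, 101, 2, 9, 48, 55, 24, 38, 52]
101 > parent 94 at index 2, swap → [98, 97, 101, 28, 95, 90, 94, 2, 9, 48, 55, 24, 38, 52]
101 > parent 98 at index 0, swap → [101, 97, 98, 28, 95, 90, 94, 2, 9, 48, 55, 24, 38, 52]
resulting array: [101, 97, 98, 28, 95, 90, 94, 2, 9, 48, 55, 24, 38, 52]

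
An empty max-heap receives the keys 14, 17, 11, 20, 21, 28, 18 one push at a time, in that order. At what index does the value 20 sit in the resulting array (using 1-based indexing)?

2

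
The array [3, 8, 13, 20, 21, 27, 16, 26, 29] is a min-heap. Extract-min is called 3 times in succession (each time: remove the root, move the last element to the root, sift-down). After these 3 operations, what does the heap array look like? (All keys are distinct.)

extract-min #1 returns 3:
  remove root 3; move last element 29 to root → [29, 8, 13, 20, 21, 27, 16, 26]
  29 vs smaller child 8 at index 1, swap → [8, 29, 13, 20, 21, 27, 16, 26]
  29 vs smaller child 20 at index 3, swap → [8, 20, 13, 29, 21, 27, 16, 26]
  29 vs only child 26 at index 7, swap → [8, 20, 13, 26, 21, 27, 16, 29]
extract-min #2 returns 8:
  remove root 8; move last element 29 to root → [29, 20, 13, 26, 21, 27, 16]
  29 vs smaller child 13 at index 2, swap → [13, 20, 29, 26, 21, 27, 16]
  29 vs smaller child 16 at index 6, swap → [13, 20, 16, 26, 21, 27, 29]
extract-min #3 returns 13:
  remove root 13; move last element 29 to root → [29, 20, 16, 26, 21, 27]
  29 vs smaller child 16 at index 2, swap → [16, 20, 29, 26, 21, 27]
  29 vs only child 27 at index 5, swap → [16, 20, 27, 26, 21, 29]

[16, 20, 27, 26, 21, 29]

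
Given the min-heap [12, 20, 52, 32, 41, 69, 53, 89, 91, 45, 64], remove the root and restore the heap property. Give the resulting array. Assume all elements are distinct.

remove root 12; move last element 64 to root → [64, 20, 52, 32, 41, 69, 53, 89, 91, 45]
64 vs smaller child 20 at index 1, swap → [20, 64, 52, 32, 41, 69, 53, 89, 91, 45]
64 vs smaller child 32 at index 3, swap → [20, 32, 52, 64, 41, 69, 53, 89, 91, 45]

[20, 32, 52, 64, 41, 69, 53, 89, 91, 45]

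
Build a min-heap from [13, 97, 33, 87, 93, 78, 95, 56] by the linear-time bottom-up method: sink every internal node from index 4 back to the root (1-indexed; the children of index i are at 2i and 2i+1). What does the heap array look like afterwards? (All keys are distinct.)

sift down from index 4:
  87 vs only child 56 at index 8, swap → [13, 97, 33, 56, 93, 78, 95, 87]
sift down from index 3: already satisfies heap property
sift down from index 2:
  97 vs smaller child 56 at index 4, swap → [13, 56, 33, 97, 93, 78, 95, 87]
  97 vs only child 87 at index 8, swap → [13, 56, 33, 87, 93, 78, 95, 97]
sift down from index 1: already satisfies heap property

[13, 56, 33, 87, 93, 78, 95, 97]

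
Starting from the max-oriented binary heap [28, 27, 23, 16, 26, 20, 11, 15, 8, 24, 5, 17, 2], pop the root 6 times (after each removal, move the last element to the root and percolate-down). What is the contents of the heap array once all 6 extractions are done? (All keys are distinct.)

[17, 16, 11, 15, 5, 2, 8]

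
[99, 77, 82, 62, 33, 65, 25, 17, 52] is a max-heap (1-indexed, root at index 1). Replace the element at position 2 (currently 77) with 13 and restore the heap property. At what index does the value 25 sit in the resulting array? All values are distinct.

set index 2 from 77 to 13 → [99, 13, 82, 62, 33, 65, 25, 17, 52]
13 vs larger child 62 at index 4, swap → [99, 62, 82, 13, 33, 65, 25, 17, 52]
13 vs larger child 52 at index 9, swap → [99, 62, 82, 52, 33, 65, 25, 17, 13]
resulting array: [99, 62, 82, 52, 33, 65, 25, 17, 13]

7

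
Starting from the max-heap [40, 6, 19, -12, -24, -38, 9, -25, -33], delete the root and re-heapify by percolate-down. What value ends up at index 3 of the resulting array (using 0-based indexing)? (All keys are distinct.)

-12

remove root 40; move last element -33 to root → [-33, 6, 19, -12, -24, -38, 9, -25]
-33 vs larger child 19 at index 2, swap → [19, 6, -33, -12, -24, -38, 9, -25]
-33 vs larger child 9 at index 6, swap → [19, 6, 9, -12, -24, -38, -33, -25]
resulting array: [19, 6, 9, -12, -24, -38, -33, -25]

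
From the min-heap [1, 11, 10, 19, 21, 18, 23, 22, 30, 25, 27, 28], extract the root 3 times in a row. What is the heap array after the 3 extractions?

[18, 19, 23, 22, 21, 28, 25, 27, 30]

extract-min #1 returns 1:
  remove root 1; move last element 28 to root → [28, 11, 10, 19, 21, 18, 23, 22, 30, 25, 27]
  28 vs smaller child 10 at index 2, swap → [10, 11, 28, 19, 21, 18, 23, 22, 30, 25, 27]
  28 vs smaller child 18 at index 5, swap → [10, 11, 18, 19, 21, 28, 23, 22, 30, 25, 27]
extract-min #2 returns 10:
  remove root 10; move last element 27 to root → [27, 11, 18, 19, 21, 28, 23, 22, 30, 25]
  27 vs smaller child 11 at index 1, swap → [11, 27, 18, 19, 21, 28, 23, 22, 30, 25]
  27 vs smaller child 19 at index 3, swap → [11, 19, 18, 27, 21, 28, 23, 22, 30, 25]
  27 vs smaller child 22 at index 7, swap → [11, 19, 18, 22, 21, 28, 23, 27, 30, 25]
extract-min #3 returns 11:
  remove root 11; move last element 25 to root → [25, 19, 18, 22, 21, 28, 23, 27, 30]
  25 vs smaller child 18 at index 2, swap → [18, 19, 25, 22, 21, 28, 23, 27, 30]
  25 vs smaller child 23 at index 6, swap → [18, 19, 23, 22, 21, 28, 25, 27, 30]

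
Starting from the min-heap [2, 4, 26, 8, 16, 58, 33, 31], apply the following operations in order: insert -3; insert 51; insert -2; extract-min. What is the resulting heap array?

insert -3:
  append -3 at index 8 → [2, 4, 26, 8, 16, 58, 33, 31, -3]
  -3 < parent 8 at index 3, swap → [2, 4, 26, -3, 16, 58, 33, 31, 8]
  -3 < parent 4 at index 1, swap → [2, -3, 26, 4, 16, 58, 33, 31, 8]
  -3 < parent 2 at index 0, swap → [-3, 2, 26, 4, 16, 58, 33, 31, 8]
insert 51:
  append 51 at index 9 → [-3, 2, 26, 4, 16, 58, 33, 31, 8, 51] (no swap needed)
insert -2:
  append -2 at index 10 → [-3, 2, 26, 4, 16, 58, 33, 31, 8, 51, -2]
  -2 < parent 16 at index 4, swap → [-3, 2, 26, 4, -2, 58, 33, 31, 8, 51, 16]
  -2 < parent 2 at index 1, swap → [-3, -2, 26, 4, 2, 58, 33, 31, 8, 51, 16]
extract-min → returns -3:
  remove root -3; move last element 16 to root → [16, -2, 26, 4, 2, 58, 33, 31, 8, 51]
  16 vs smaller child -2 at index 1, swap → [-2, 16, 26, 4, 2, 58, 33, 31, 8, 51]
  16 vs smaller child 2 at index 4, swap → [-2, 2, 26, 4, 16, 58, 33, 31, 8, 51]

[-2, 2, 26, 4, 16, 58, 33, 31, 8, 51]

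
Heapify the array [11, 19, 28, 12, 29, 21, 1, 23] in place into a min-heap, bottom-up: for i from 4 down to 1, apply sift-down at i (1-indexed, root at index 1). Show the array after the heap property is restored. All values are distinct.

[1, 12, 11, 19, 29, 21, 28, 23]

sift down from index 4: already satisfies heap property
sift down from index 3:
  28 vs smaller child 1 at index 7, swap → [11, 19, 1, 12, 29, 21, 28, 23]
sift down from index 2:
  19 vs smaller child 12 at index 4, swap → [11, 12, 1, 19, 29, 21, 28, 23]
sift down from index 1:
  11 vs smaller child 1 at index 3, swap → [1, 12, 11, 19, 29, 21, 28, 23]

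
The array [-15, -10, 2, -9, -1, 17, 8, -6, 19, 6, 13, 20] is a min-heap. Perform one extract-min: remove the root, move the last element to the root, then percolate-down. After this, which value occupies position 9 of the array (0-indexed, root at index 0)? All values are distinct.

remove root -15; move last element 20 to root → [20, -10, 2, -9, -1, 17, 8, -6, 19, 6, 13]
20 vs smaller child -10 at index 1, swap → [-10, 20, 2, -9, -1, 17, 8, -6, 19, 6, 13]
20 vs smaller child -9 at index 3, swap → [-10, -9, 2, 20, -1, 17, 8, -6, 19, 6, 13]
20 vs smaller child -6 at index 7, swap → [-10, -9, 2, -6, -1, 17, 8, 20, 19, 6, 13]
resulting array: [-10, -9, 2, -6, -1, 17, 8, 20, 19, 6, 13]

6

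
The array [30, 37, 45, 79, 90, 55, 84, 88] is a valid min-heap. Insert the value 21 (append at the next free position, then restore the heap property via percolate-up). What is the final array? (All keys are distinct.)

append 21 at index 8 → [30, 37, 45, 79, 90, 55, 84, 88, 21]
21 < parent 79 at index 3, swap → [30, 37, 45, 21, 90, 55, 84, 88, 79]
21 < parent 37 at index 1, swap → [30, 21, 45, 37, 90, 55, 84, 88, 79]
21 < parent 30 at index 0, swap → [21, 30, 45, 37, 90, 55, 84, 88, 79]

[21, 30, 45, 37, 90, 55, 84, 88, 79]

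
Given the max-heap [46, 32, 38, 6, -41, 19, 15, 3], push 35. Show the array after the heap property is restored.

[46, 35, 38, 32, -41, 19, 15, 3, 6]

append 35 at index 8 → [46, 32, 38, 6, -41, 19, 15, 3, 35]
35 > parent 6 at index 3, swap → [46, 32, 38, 35, -41, 19, 15, 3, 6]
35 > parent 32 at index 1, swap → [46, 35, 38, 32, -41, 19, 15, 3, 6]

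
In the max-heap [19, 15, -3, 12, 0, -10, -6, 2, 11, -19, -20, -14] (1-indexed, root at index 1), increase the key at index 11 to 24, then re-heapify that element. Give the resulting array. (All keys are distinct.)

set index 11 from -20 to 24 → [19, 15, -3, 12, 0, -10, -6, 2, 11, -19, 24, -14]
24 > parent 0 at index 5, swap → [19, 15, -3, 12, 24, -10, -6, 2, 11, -19, 0, -14]
24 > parent 15 at index 2, swap → [19, 24, -3, 12, 15, -10, -6, 2, 11, -19, 0, -14]
24 > parent 19 at index 1, swap → [24, 19, -3, 12, 15, -10, -6, 2, 11, -19, 0, -14]

[24, 19, -3, 12, 15, -10, -6, 2, 11, -19, 0, -14]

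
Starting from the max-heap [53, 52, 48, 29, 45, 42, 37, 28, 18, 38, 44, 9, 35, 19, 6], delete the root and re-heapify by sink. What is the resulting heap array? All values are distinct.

[52, 45, 48, 29, 44, 42, 37, 28, 18, 38, 6, 9, 35, 19]

remove root 53; move last element 6 to root → [6, 52, 48, 29, 45, 42, 37, 28, 18, 38, 44, 9, 35, 19]
6 vs larger child 52 at index 1, swap → [52, 6, 48, 29, 45, 42, 37, 28, 18, 38, 44, 9, 35, 19]
6 vs larger child 45 at index 4, swap → [52, 45, 48, 29, 6, 42, 37, 28, 18, 38, 44, 9, 35, 19]
6 vs larger child 44 at index 10, swap → [52, 45, 48, 29, 44, 42, 37, 28, 18, 38, 6, 9, 35, 19]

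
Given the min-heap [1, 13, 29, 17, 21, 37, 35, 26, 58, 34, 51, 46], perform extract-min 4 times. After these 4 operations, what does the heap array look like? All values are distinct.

[26, 34, 29, 46, 58, 37, 35, 51]

extract-min #1 returns 1:
  remove root 1; move last element 46 to root → [46, 13, 29, 17, 21, 37, 35, 26, 58, 34, 51]
  46 vs smaller child 13 at index 1, swap → [13, 46, 29, 17, 21, 37, 35, 26, 58, 34, 51]
  46 vs smaller child 17 at index 3, swap → [13, 17, 29, 46, 21, 37, 35, 26, 58, 34, 51]
  46 vs smaller child 26 at index 7, swap → [13, 17, 29, 26, 21, 37, 35, 46, 58, 34, 51]
extract-min #2 returns 13:
  remove root 13; move last element 51 to root → [51, 17, 29, 26, 21, 37, 35, 46, 58, 34]
  51 vs smaller child 17 at index 1, swap → [17, 51, 29, 26, 21, 37, 35, 46, 58, 34]
  51 vs smaller child 21 at index 4, swap → [17, 21, 29, 26, 51, 37, 35, 46, 58, 34]
  51 vs only child 34 at index 9, swap → [17, 21, 29, 26, 34, 37, 35, 46, 58, 51]
extract-min #3 returns 17:
  remove root 17; move last element 51 to root → [51, 21, 29, 26, 34, 37, 35, 46, 58]
  51 vs smaller child 21 at index 1, swap → [21, 51, 29, 26, 34, 37, 35, 46, 58]
  51 vs smaller child 26 at index 3, swap → [21, 26, 29, 51, 34, 37, 35, 46, 58]
  51 vs smaller child 46 at index 7, swap → [21, 26, 29, 46, 34, 37, 35, 51, 58]
extract-min #4 returns 21:
  remove root 21; move last element 58 to root → [58, 26, 29, 46, 34, 37, 35, 51]
  58 vs smaller child 26 at index 1, swap → [26, 58, 29, 46, 34, 37, 35, 51]
  58 vs smaller child 34 at index 4, swap → [26, 34, 29, 46, 58, 37, 35, 51]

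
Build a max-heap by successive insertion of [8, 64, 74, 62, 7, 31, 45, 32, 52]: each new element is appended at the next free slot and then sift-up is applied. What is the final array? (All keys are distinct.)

Insert 8:
  append 8 at index 0 → [8] (no swap needed)
Insert 64:
  append 64 at index 1 → [8, 64]
  64 > parent 8 at index 0, swap → [64, 8]
Insert 74:
  append 74 at index 2 → [64, 8, 74]
  74 > parent 64 at index 0, swap → [74, 8, 64]
Insert 62:
  append 62 at index 3 → [74, 8, 64, 62]
  62 > parent 8 at index 1, swap → [74, 62, 64, 8]
Insert 7:
  append 7 at index 4 → [74, 62, 64, 8, 7] (no swap needed)
Insert 31:
  append 31 at index 5 → [74, 62, 64, 8, 7, 31] (no swap needed)
Insert 45:
  append 45 at index 6 → [74, 62, 64, 8, 7, 31, 45] (no swap needed)
Insert 32:
  append 32 at index 7 → [74, 62, 64, 8, 7, 31, 45, 32]
  32 > parent 8 at index 3, swap → [74, 62, 64, 32, 7, 31, 45, 8]
Insert 52:
  append 52 at index 8 → [74, 62, 64, 32, 7, 31, 45, 8, 52]
  52 > parent 32 at index 3, swap → [74, 62, 64, 52, 7, 31, 45, 8, 32]

[74, 62, 64, 52, 7, 31, 45, 8, 32]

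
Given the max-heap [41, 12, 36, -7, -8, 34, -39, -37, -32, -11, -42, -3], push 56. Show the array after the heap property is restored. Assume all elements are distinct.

[56, 12, 41, -7, -8, 36, -39, -37, -32, -11, -42, -3, 34]

append 56 at index 12 → [41, 12, 36, -7, -8, 34, -39, -37, -32, -11, -42, -3, 56]
56 > parent 34 at index 5, swap → [41, 12, 36, -7, -8, 56, -39, -37, -32, -11, -42, -3, 34]
56 > parent 36 at index 2, swap → [41, 12, 56, -7, -8, 36, -39, -37, -32, -11, -42, -3, 34]
56 > parent 41 at index 0, swap → [56, 12, 41, -7, -8, 36, -39, -37, -32, -11, -42, -3, 34]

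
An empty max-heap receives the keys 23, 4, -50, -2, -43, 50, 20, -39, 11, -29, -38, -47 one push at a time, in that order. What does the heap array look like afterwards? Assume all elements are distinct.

[50, 11, 23, 4, -29, -47, 20, -39, -2, -43, -38, -50]

Insert 23:
  append 23 at index 0 → [23] (no swap needed)
Insert 4:
  append 4 at index 1 → [23, 4] (no swap needed)
Insert -50:
  append -50 at index 2 → [23, 4, -50] (no swap needed)
Insert -2:
  append -2 at index 3 → [23, 4, -50, -2] (no swap needed)
Insert -43:
  append -43 at index 4 → [23, 4, -50, -2, -43] (no swap needed)
Insert 50:
  append 50 at index 5 → [23, 4, -50, -2, -43, 50]
  50 > parent -50 at index 2, swap → [23, 4, 50, -2, -43, -50]
  50 > parent 23 at index 0, swap → [50, 4, 23, -2, -43, -50]
Insert 20:
  append 20 at index 6 → [50, 4, 23, -2, -43, -50, 20] (no swap needed)
Insert -39:
  append -39 at index 7 → [50, 4, 23, -2, -43, -50, 20, -39] (no swap needed)
Insert 11:
  append 11 at index 8 → [50, 4, 23, -2, -43, -50, 20, -39, 11]
  11 > parent -2 at index 3, swap → [50, 4, 23, 11, -43, -50, 20, -39, -2]
  11 > parent 4 at index 1, swap → [50, 11, 23, 4, -43, -50, 20, -39, -2]
Insert -29:
  append -29 at index 9 → [50, 11, 23, 4, -43, -50, 20, -39, -2, -29]
  -29 > parent -43 at index 4, swap → [50, 11, 23, 4, -29, -50, 20, -39, -2, -43]
Insert -38:
  append -38 at index 10 → [50, 11, 23, 4, -29, -50, 20, -39, -2, -43, -38] (no swap needed)
Insert -47:
  append -47 at index 11 → [50, 11, 23, 4, -29, -50, 20, -39, -2, -43, -38, -47]
  -47 > parent -50 at index 5, swap → [50, 11, 23, 4, -29, -47, 20, -39, -2, -43, -38, -50]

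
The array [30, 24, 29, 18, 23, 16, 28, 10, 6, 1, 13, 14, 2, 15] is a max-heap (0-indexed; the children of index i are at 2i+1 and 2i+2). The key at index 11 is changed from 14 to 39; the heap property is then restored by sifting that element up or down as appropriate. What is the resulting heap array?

set index 11 from 14 to 39 → [30, 24, 29, 18, 23, 16, 28, 10, 6, 1, 13, 39, 2, 15]
39 > parent 16 at index 5, swap → [30, 24, 29, 18, 23, 39, 28, 10, 6, 1, 13, 16, 2, 15]
39 > parent 29 at index 2, swap → [30, 24, 39, 18, 23, 29, 28, 10, 6, 1, 13, 16, 2, 15]
39 > parent 30 at index 0, swap → [39, 24, 30, 18, 23, 29, 28, 10, 6, 1, 13, 16, 2, 15]

[39, 24, 30, 18, 23, 29, 28, 10, 6, 1, 13, 16, 2, 15]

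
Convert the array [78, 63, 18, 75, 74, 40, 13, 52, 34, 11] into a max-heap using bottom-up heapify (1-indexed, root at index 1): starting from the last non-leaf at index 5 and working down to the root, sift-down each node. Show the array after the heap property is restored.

[78, 75, 40, 63, 74, 18, 13, 52, 34, 11]

sift down from index 5: already satisfies heap property
sift down from index 4: already satisfies heap property
sift down from index 3:
  18 vs larger child 40 at index 6, swap → [78, 63, 40, 75, 74, 18, 13, 52, 34, 11]
sift down from index 2:
  63 vs larger child 75 at index 4, swap → [78, 75, 40, 63, 74, 18, 13, 52, 34, 11]
sift down from index 1: already satisfies heap property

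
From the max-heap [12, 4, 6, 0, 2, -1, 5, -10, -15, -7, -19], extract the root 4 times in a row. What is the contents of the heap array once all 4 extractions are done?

[2, 0, -1, -10, -15, -7, -19]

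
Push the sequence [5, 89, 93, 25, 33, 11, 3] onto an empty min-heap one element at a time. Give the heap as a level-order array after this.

[3, 25, 5, 89, 33, 93, 11]

Insert 5:
  append 5 at index 0 → [5] (no swap needed)
Insert 89:
  append 89 at index 1 → [5, 89] (no swap needed)
Insert 93:
  append 93 at index 2 → [5, 89, 93] (no swap needed)
Insert 25:
  append 25 at index 3 → [5, 89, 93, 25]
  25 < parent 89 at index 1, swap → [5, 25, 93, 89]
Insert 33:
  append 33 at index 4 → [5, 25, 93, 89, 33] (no swap needed)
Insert 11:
  append 11 at index 5 → [5, 25, 93, 89, 33, 11]
  11 < parent 93 at index 2, swap → [5, 25, 11, 89, 33, 93]
Insert 3:
  append 3 at index 6 → [5, 25, 11, 89, 33, 93, 3]
  3 < parent 11 at index 2, swap → [5, 25, 3, 89, 33, 93, 11]
  3 < parent 5 at index 0, swap → [3, 25, 5, 89, 33, 93, 11]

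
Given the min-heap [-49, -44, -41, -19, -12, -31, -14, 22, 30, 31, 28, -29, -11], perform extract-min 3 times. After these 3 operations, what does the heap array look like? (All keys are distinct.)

extract-min #1 returns -49:
  remove root -49; move last element -11 to root → [-11, -44, -41, -19, -12, -31, -14, 22, 30, 31, 28, -29]
  -11 vs smaller child -44 at index 1, swap → [-44, -11, -41, -19, -12, -31, -14, 22, 30, 31, 28, -29]
  -11 vs smaller child -19 at index 3, swap → [-44, -19, -41, -11, -12, -31, -14, 22, 30, 31, 28, -29]
extract-min #2 returns -44:
  remove root -44; move last element -29 to root → [-29, -19, -41, -11, -12, -31, -14, 22, 30, 31, 28]
  -29 vs smaller child -41 at index 2, swap → [-41, -19, -29, -11, -12, -31, -14, 22, 30, 31, 28]
  -29 vs smaller child -31 at index 5, swap → [-41, -19, -31, -11, -12, -29, -14, 22, 30, 31, 28]
extract-min #3 returns -41:
  remove root -41; move last element 28 to root → [28, -19, -31, -11, -12, -29, -14, 22, 30, 31]
  28 vs smaller child -31 at index 2, swap → [-31, -19, 28, -11, -12, -29, -14, 22, 30, 31]
  28 vs smaller child -29 at index 5, swap → [-31, -19, -29, -11, -12, 28, -14, 22, 30, 31]

[-31, -19, -29, -11, -12, 28, -14, 22, 30, 31]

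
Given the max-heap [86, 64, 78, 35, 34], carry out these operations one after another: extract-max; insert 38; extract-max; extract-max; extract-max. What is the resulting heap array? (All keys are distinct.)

[35, 34]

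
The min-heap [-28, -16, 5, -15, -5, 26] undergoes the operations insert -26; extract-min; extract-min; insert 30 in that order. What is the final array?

[-16, -15, 5, 26, -5, 30]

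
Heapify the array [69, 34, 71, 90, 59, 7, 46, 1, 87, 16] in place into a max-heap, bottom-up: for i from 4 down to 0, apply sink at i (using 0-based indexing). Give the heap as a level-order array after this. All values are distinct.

[90, 87, 71, 69, 59, 7, 46, 1, 34, 16]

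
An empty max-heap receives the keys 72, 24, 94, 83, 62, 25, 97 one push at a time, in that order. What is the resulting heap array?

Insert 72:
  append 72 at index 0 → [72] (no swap needed)
Insert 24:
  append 24 at index 1 → [72, 24] (no swap needed)
Insert 94:
  append 94 at index 2 → [72, 24, 94]
  94 > parent 72 at index 0, swap → [94, 24, 72]
Insert 83:
  append 83 at index 3 → [94, 24, 72, 83]
  83 > parent 24 at index 1, swap → [94, 83, 72, 24]
Insert 62:
  append 62 at index 4 → [94, 83, 72, 24, 62] (no swap needed)
Insert 25:
  append 25 at index 5 → [94, 83, 72, 24, 62, 25] (no swap needed)
Insert 97:
  append 97 at index 6 → [94, 83, 72, 24, 62, 25, 97]
  97 > parent 72 at index 2, swap → [94, 83, 97, 24, 62, 25, 72]
  97 > parent 94 at index 0, swap → [97, 83, 94, 24, 62, 25, 72]

[97, 83, 94, 24, 62, 25, 72]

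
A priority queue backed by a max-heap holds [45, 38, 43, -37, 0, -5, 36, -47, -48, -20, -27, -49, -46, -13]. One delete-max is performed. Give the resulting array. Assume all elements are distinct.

remove root 45; move last element -13 to root → [-13, 38, 43, -37, 0, -5, 36, -47, -48, -20, -27, -49, -46]
-13 vs larger child 43 at index 2, swap → [43, 38, -13, -37, 0, -5, 36, -47, -48, -20, -27, -49, -46]
-13 vs larger child 36 at index 6, swap → [43, 38, 36, -37, 0, -5, -13, -47, -48, -20, -27, -49, -46]

[43, 38, 36, -37, 0, -5, -13, -47, -48, -20, -27, -49, -46]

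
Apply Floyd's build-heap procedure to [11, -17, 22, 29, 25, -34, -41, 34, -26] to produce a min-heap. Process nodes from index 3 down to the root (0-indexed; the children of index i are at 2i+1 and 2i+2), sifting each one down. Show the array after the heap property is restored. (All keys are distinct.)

sift down from index 3:
  29 vs smaller child -26 at index 8, swap → [11, -17, 22, -26, 25, -34, -41, 34, 29]
sift down from index 2:
  22 vs smaller child -41 at index 6, swap → [11, -17, -41, -26, 25, -34, 22, 34, 29]
sift down from index 1:
  -17 vs smaller child -26 at index 3, swap → [11, -26, -41, -17, 25, -34, 22, 34, 29]
sift down from index 0:
  11 vs smaller child -41 at index 2, swap → [-41, -26, 11, -17, 25, -34, 22, 34, 29]
  11 vs smaller child -34 at index 5, swap → [-41, -26, -34, -17, 25, 11, 22, 34, 29]

[-41, -26, -34, -17, 25, 11, 22, 34, 29]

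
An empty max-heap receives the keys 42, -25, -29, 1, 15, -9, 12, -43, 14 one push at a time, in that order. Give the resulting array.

Insert 42:
  append 42 at index 0 → [42] (no swap needed)
Insert -25:
  append -25 at index 1 → [42, -25] (no swap needed)
Insert -29:
  append -29 at index 2 → [42, -25, -29] (no swap needed)
Insert 1:
  append 1 at index 3 → [42, -25, -29, 1]
  1 > parent -25 at index 1, swap → [42, 1, -29, -25]
Insert 15:
  append 15 at index 4 → [42, 1, -29, -25, 15]
  15 > parent 1 at index 1, swap → [42, 15, -29, -25, 1]
Insert -9:
  append -9 at index 5 → [42, 15, -29, -25, 1, -9]
  -9 > parent -29 at index 2, swap → [42, 15, -9, -25, 1, -29]
Insert 12:
  append 12 at index 6 → [42, 15, -9, -25, 1, -29, 12]
  12 > parent -9 at index 2, swap → [42, 15, 12, -25, 1, -29, -9]
Insert -43:
  append -43 at index 7 → [42, 15, 12, -25, 1, -29, -9, -43] (no swap needed)
Insert 14:
  append 14 at index 8 → [42, 15, 12, -25, 1, -29, -9, -43, 14]
  14 > parent -25 at index 3, swap → [42, 15, 12, 14, 1, -29, -9, -43, -25]

[42, 15, 12, 14, 1, -29, -9, -43, -25]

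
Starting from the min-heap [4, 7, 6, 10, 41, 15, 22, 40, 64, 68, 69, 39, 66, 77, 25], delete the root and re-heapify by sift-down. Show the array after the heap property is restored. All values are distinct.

remove root 4; move last element 25 to root → [25, 7, 6, 10, 41, 15, 22, 40, 64, 68, 69, 39, 66, 77]
25 vs smaller child 6 at index 2, swap → [6, 7, 25, 10, 41, 15, 22, 40, 64, 68, 69, 39, 66, 77]
25 vs smaller child 15 at index 5, swap → [6, 7, 15, 10, 41, 25, 22, 40, 64, 68, 69, 39, 66, 77]

[6, 7, 15, 10, 41, 25, 22, 40, 64, 68, 69, 39, 66, 77]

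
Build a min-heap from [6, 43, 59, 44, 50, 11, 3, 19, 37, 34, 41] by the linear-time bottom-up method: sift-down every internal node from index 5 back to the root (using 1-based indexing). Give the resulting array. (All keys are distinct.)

[3, 19, 6, 37, 34, 11, 59, 44, 43, 50, 41]

sift down from index 5:
  50 vs smaller child 34 at index 10, swap → [6, 43, 59, 44, 34, 11, 3, 19, 37, 50, 41]
sift down from index 4:
  44 vs smaller child 19 at index 8, swap → [6, 43, 59, 19, 34, 11, 3, 44, 37, 50, 41]
sift down from index 3:
  59 vs smaller child 3 at index 7, swap → [6, 43, 3, 19, 34, 11, 59, 44, 37, 50, 41]
sift down from index 2:
  43 vs smaller child 19 at index 4, swap → [6, 19, 3, 43, 34, 11, 59, 44, 37, 50, 41]
  43 vs smaller child 37 at index 9, swap → [6, 19, 3, 37, 34, 11, 59, 44, 43, 50, 41]
sift down from index 1:
  6 vs smaller child 3 at index 3, swap → [3, 19, 6, 37, 34, 11, 59, 44, 43, 50, 41]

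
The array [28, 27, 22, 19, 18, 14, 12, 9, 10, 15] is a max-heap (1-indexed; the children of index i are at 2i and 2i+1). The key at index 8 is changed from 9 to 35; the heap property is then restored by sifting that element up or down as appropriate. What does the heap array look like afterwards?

set index 8 from 9 to 35 → [28, 27, 22, 19, 18, 14, 12, 35, 10, 15]
35 > parent 19 at index 4, swap → [28, 27, 22, 35, 18, 14, 12, 19, 10, 15]
35 > parent 27 at index 2, swap → [28, 35, 22, 27, 18, 14, 12, 19, 10, 15]
35 > parent 28 at index 1, swap → [35, 28, 22, 27, 18, 14, 12, 19, 10, 15]

[35, 28, 22, 27, 18, 14, 12, 19, 10, 15]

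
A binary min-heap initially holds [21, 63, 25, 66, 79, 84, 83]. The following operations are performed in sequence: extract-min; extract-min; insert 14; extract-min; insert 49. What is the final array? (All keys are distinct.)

[49, 66, 63, 84, 79, 83]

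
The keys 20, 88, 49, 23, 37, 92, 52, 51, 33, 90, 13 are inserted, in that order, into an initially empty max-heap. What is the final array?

Insert 20:
  append 20 at index 0 → [20] (no swap needed)
Insert 88:
  append 88 at index 1 → [20, 88]
  88 > parent 20 at index 0, swap → [88, 20]
Insert 49:
  append 49 at index 2 → [88, 20, 49] (no swap needed)
Insert 23:
  append 23 at index 3 → [88, 20, 49, 23]
  23 > parent 20 at index 1, swap → [88, 23, 49, 20]
Insert 37:
  append 37 at index 4 → [88, 23, 49, 20, 37]
  37 > parent 23 at index 1, swap → [88, 37, 49, 20, 23]
Insert 92:
  append 92 at index 5 → [88, 37, 49, 20, 23, 92]
  92 > parent 49 at index 2, swap → [88, 37, 92, 20, 23, 49]
  92 > parent 88 at index 0, swap → [92, 37, 88, 20, 23, 49]
Insert 52:
  append 52 at index 6 → [92, 37, 88, 20, 23, 49, 52] (no swap needed)
Insert 51:
  append 51 at index 7 → [92, 37, 88, 20, 23, 49, 52, 51]
  51 > parent 20 at index 3, swap → [92, 37, 88, 51, 23, 49, 52, 20]
  51 > parent 37 at index 1, swap → [92, 51, 88, 37, 23, 49, 52, 20]
Insert 33:
  append 33 at index 8 → [92, 51, 88, 37, 23, 49, 52, 20, 33] (no swap needed)
Insert 90:
  append 90 at index 9 → [92, 51, 88, 37, 23, 49, 52, 20, 33, 90]
  90 > parent 23 at index 4, swap → [92, 51, 88, 37, 90, 49, 52, 20, 33, 23]
  90 > parent 51 at index 1, swap → [92, 90, 88, 37, 51, 49, 52, 20, 33, 23]
Insert 13:
  append 13 at index 10 → [92, 90, 88, 37, 51, 49, 52, 20, 33, 23, 13] (no swap needed)

[92, 90, 88, 37, 51, 49, 52, 20, 33, 23, 13]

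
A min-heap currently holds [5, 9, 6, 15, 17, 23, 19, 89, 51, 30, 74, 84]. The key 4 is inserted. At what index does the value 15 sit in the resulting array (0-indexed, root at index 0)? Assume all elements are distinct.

3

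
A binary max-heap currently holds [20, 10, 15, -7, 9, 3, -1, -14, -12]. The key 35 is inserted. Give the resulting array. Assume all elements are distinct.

append 35 at index 9 → [20, 10, 15, -7, 9, 3, -1, -14, -12, 35]
35 > parent 9 at index 4, swap → [20, 10, 15, -7, 35, 3, -1, -14, -12, 9]
35 > parent 10 at index 1, swap → [20, 35, 15, -7, 10, 3, -1, -14, -12, 9]
35 > parent 20 at index 0, swap → [35, 20, 15, -7, 10, 3, -1, -14, -12, 9]

[35, 20, 15, -7, 10, 3, -1, -14, -12, 9]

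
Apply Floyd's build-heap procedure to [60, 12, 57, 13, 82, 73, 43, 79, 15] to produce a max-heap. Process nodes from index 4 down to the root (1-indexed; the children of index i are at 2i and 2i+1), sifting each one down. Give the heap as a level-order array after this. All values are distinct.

[82, 79, 73, 60, 12, 57, 43, 13, 15]

sift down from index 4:
  13 vs larger child 79 at index 8, swap → [60, 12, 57, 79, 82, 73, 43, 13, 15]
sift down from index 3:
  57 vs larger child 73 at index 6, swap → [60, 12, 73, 79, 82, 57, 43, 13, 15]
sift down from index 2:
  12 vs larger child 82 at index 5, swap → [60, 82, 73, 79, 12, 57, 43, 13, 15]
sift down from index 1:
  60 vs larger child 82 at index 2, swap → [82, 60, 73, 79, 12, 57, 43, 13, 15]
  60 vs larger child 79 at index 4, swap → [82, 79, 73, 60, 12, 57, 43, 13, 15]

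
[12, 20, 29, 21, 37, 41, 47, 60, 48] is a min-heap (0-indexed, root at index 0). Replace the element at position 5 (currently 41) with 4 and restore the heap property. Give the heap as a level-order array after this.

[4, 20, 12, 21, 37, 29, 47, 60, 48]

set index 5 from 41 to 4 → [12, 20, 29, 21, 37, 4, 47, 60, 48]
4 < parent 29 at index 2, swap → [12, 20, 4, 21, 37, 29, 47, 60, 48]
4 < parent 12 at index 0, swap → [4, 20, 12, 21, 37, 29, 47, 60, 48]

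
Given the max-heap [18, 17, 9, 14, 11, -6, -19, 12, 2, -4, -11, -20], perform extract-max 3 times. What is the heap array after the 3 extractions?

[12, 11, 9, 2, -4, -6, -19, -20, -11]

extract-max #1 returns 18:
  remove root 18; move last element -20 to root → [-20, 17, 9, 14, 11, -6, -19, 12, 2, -4, -11]
  -20 vs larger child 17 at index 1, swap → [17, -20, 9, 14, 11, -6, -19, 12, 2, -4, -11]
  -20 vs larger child 14 at index 3, swap → [17, 14, 9, -20, 11, -6, -19, 12, 2, -4, -11]
  -20 vs larger child 12 at index 7, swap → [17, 14, 9, 12, 11, -6, -19, -20, 2, -4, -11]
extract-max #2 returns 17:
  remove root 17; move last element -11 to root → [-11, 14, 9, 12, 11, -6, -19, -20, 2, -4]
  -11 vs larger child 14 at index 1, swap → [14, -11, 9, 12, 11, -6, -19, -20, 2, -4]
  -11 vs larger child 12 at index 3, swap → [14, 12, 9, -11, 11, -6, -19, -20, 2, -4]
  -11 vs larger child 2 at index 8, swap → [14, 12, 9, 2, 11, -6, -19, -20, -11, -4]
extract-max #3 returns 14:
  remove root 14; move last element -4 to root → [-4, 12, 9, 2, 11, -6, -19, -20, -11]
  -4 vs larger child 12 at index 1, swap → [12, -4, 9, 2, 11, -6, -19, -20, -11]
  -4 vs larger child 11 at index 4, swap → [12, 11, 9, 2, -4, -6, -19, -20, -11]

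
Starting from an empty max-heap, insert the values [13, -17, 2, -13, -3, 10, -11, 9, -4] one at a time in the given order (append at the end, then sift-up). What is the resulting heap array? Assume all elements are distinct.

[13, 9, 10, -3, -13, 2, -11, -17, -4]

Insert 13:
  append 13 at index 0 → [13] (no swap needed)
Insert -17:
  append -17 at index 1 → [13, -17] (no swap needed)
Insert 2:
  append 2 at index 2 → [13, -17, 2] (no swap needed)
Insert -13:
  append -13 at index 3 → [13, -17, 2, -13]
  -13 > parent -17 at index 1, swap → [13, -13, 2, -17]
Insert -3:
  append -3 at index 4 → [13, -13, 2, -17, -3]
  -3 > parent -13 at index 1, swap → [13, -3, 2, -17, -13]
Insert 10:
  append 10 at index 5 → [13, -3, 2, -17, -13, 10]
  10 > parent 2 at index 2, swap → [13, -3, 10, -17, -13, 2]
Insert -11:
  append -11 at index 6 → [13, -3, 10, -17, -13, 2, -11] (no swap needed)
Insert 9:
  append 9 at index 7 → [13, -3, 10, -17, -13, 2, -11, 9]
  9 > parent -17 at index 3, swap → [13, -3, 10, 9, -13, 2, -11, -17]
  9 > parent -3 at index 1, swap → [13, 9, 10, -3, -13, 2, -11, -17]
Insert -4:
  append -4 at index 8 → [13, 9, 10, -3, -13, 2, -11, -17, -4] (no swap needed)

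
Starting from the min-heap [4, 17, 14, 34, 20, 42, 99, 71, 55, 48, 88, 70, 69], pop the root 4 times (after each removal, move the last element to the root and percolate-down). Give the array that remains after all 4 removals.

extract-min #1 returns 4:
  remove root 4; move last element 69 to root → [69, 17, 14, 34, 20, 42, 99, 71, 55, 48, 88, 70]
  69 vs smaller child 14 at index 2, swap → [14, 17, 69, 34, 20, 42, 99, 71, 55, 48, 88, 70]
  69 vs smaller child 42 at index 5, swap → [14, 17, 42, 34, 20, 69, 99, 71, 55, 48, 88, 70]
extract-min #2 returns 14:
  remove root 14; move last element 70 to root → [70, 17, 42, 34, 20, 69, 99, 71, 55, 48, 88]
  70 vs smaller child 17 at index 1, swap → [17, 70, 42, 34, 20, 69, 99, 71, 55, 48, 88]
  70 vs smaller child 20 at index 4, swap → [17, 20, 42, 34, 70, 69, 99, 71, 55, 48, 88]
  70 vs smaller child 48 at index 9, swap → [17, 20, 42, 34, 48, 69, 99, 71, 55, 70, 88]
extract-min #3 returns 17:
  remove root 17; move last element 88 to root → [88, 20, 42, 34, 48, 69, 99, 71, 55, 70]
  88 vs smaller child 20 at index 1, swap → [20, 88, 42, 34, 48, 69, 99, 71, 55, 70]
  88 vs smaller child 34 at index 3, swap → [20, 34, 42, 88, 48, 69, 99, 71, 55, 70]
  88 vs smaller child 55 at index 8, swap → [20, 34, 42, 55, 48, 69, 99, 71, 88, 70]
extract-min #4 returns 20:
  remove root 20; move last element 70 to root → [70, 34, 42, 55, 48, 69, 99, 71, 88]
  70 vs smaller child 34 at index 1, swap → [34, 70, 42, 55, 48, 69, 99, 71, 88]
  70 vs smaller child 48 at index 4, swap → [34, 48, 42, 55, 70, 69, 99, 71, 88]

[34, 48, 42, 55, 70, 69, 99, 71, 88]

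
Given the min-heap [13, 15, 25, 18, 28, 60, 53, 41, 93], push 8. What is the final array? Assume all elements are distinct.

[8, 13, 25, 18, 15, 60, 53, 41, 93, 28]

append 8 at index 9 → [13, 15, 25, 18, 28, 60, 53, 41, 93, 8]
8 < parent 28 at index 4, swap → [13, 15, 25, 18, 8, 60, 53, 41, 93, 28]
8 < parent 15 at index 1, swap → [13, 8, 25, 18, 15, 60, 53, 41, 93, 28]
8 < parent 13 at index 0, swap → [8, 13, 25, 18, 15, 60, 53, 41, 93, 28]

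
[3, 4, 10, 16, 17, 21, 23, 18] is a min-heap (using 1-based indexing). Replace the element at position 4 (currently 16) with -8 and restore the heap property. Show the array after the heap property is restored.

set index 4 from 16 to -8 → [3, 4, 10, -8, 17, 21, 23, 18]
-8 < parent 4 at index 2, swap → [3, -8, 10, 4, 17, 21, 23, 18]
-8 < parent 3 at index 1, swap → [-8, 3, 10, 4, 17, 21, 23, 18]

[-8, 3, 10, 4, 17, 21, 23, 18]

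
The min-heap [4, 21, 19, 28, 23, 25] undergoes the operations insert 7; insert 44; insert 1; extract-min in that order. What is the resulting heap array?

insert 7:
  append 7 at index 6 → [4, 21, 19, 28, 23, 25, 7]
  7 < parent 19 at index 2, swap → [4, 21, 7, 28, 23, 25, 19]
insert 44:
  append 44 at index 7 → [4, 21, 7, 28, 23, 25, 19, 44] (no swap needed)
insert 1:
  append 1 at index 8 → [4, 21, 7, 28, 23, 25, 19, 44, 1]
  1 < parent 28 at index 3, swap → [4, 21, 7, 1, 23, 25, 19, 44, 28]
  1 < parent 21 at index 1, swap → [4, 1, 7, 21, 23, 25, 19, 44, 28]
  1 < parent 4 at index 0, swap → [1, 4, 7, 21, 23, 25, 19, 44, 28]
extract-min → returns 1:
  remove root 1; move last element 28 to root → [28, 4, 7, 21, 23, 25, 19, 44]
  28 vs smaller child 4 at index 1, swap → [4, 28, 7, 21, 23, 25, 19, 44]
  28 vs smaller child 21 at index 3, swap → [4, 21, 7, 28, 23, 25, 19, 44]

[4, 21, 7, 28, 23, 25, 19, 44]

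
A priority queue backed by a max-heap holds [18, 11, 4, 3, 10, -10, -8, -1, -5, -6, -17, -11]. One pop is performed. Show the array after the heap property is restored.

remove root 18; move last element -11 to root → [-11, 11, 4, 3, 10, -10, -8, -1, -5, -6, -17]
-11 vs larger child 11 at index 1, swap → [11, -11, 4, 3, 10, -10, -8, -1, -5, -6, -17]
-11 vs larger child 10 at index 4, swap → [11, 10, 4, 3, -11, -10, -8, -1, -5, -6, -17]
-11 vs larger child -6 at index 9, swap → [11, 10, 4, 3, -6, -10, -8, -1, -5, -11, -17]

[11, 10, 4, 3, -6, -10, -8, -1, -5, -11, -17]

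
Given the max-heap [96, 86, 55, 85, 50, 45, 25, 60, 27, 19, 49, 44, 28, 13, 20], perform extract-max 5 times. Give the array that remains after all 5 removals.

[50, 49, 45, 27, 28, 44, 25, 20, 13, 19]

extract-max #1 returns 96:
  remove root 96; move last element 20 to root → [20, 86, 55, 85, 50, 45, 25, 60, 27, 19, 49, 44, 28, 13]
  20 vs larger child 86 at index 1, swap → [86, 20, 55, 85, 50, 45, 25, 60, 27, 19, 49, 44, 28, 13]
  20 vs larger child 85 at index 3, swap → [86, 85, 55, 20, 50, 45, 25, 60, 27, 19, 49, 44, 28, 13]
  20 vs larger child 60 at index 7, swap → [86, 85, 55, 60, 50, 45, 25, 20, 27, 19, 49, 44, 28, 13]
extract-max #2 returns 86:
  remove root 86; move last element 13 to root → [13, 85, 55, 60, 50, 45, 25, 20, 27, 19, 49, 44, 28]
  13 vs larger child 85 at index 1, swap → [85, 13, 55, 60, 50, 45, 25, 20, 27, 19, 49, 44, 28]
  13 vs larger child 60 at index 3, swap → [85, 60, 55, 13, 50, 45, 25, 20, 27, 19, 49, 44, 28]
  13 vs larger child 27 at index 8, swap → [85, 60, 55, 27, 50, 45, 25, 20, 13, 19, 49, 44, 28]
extract-max #3 returns 85:
  remove root 85; move last element 28 to root → [28, 60, 55, 27, 50, 45, 25, 20, 13, 19, 49, 44]
  28 vs larger child 60 at index 1, swap → [60, 28, 55, 27, 50, 45, 25, 20, 13, 19, 49, 44]
  28 vs larger child 50 at index 4, swap → [60, 50, 55, 27, 28, 45, 25, 20, 13, 19, 49, 44]
  28 vs larger child 49 at index 10, swap → [60, 50, 55, 27, 49, 45, 25, 20, 13, 19, 28, 44]
extract-max #4 returns 60:
  remove root 60; move last element 44 to root → [44, 50, 55, 27, 49, 45, 25, 20, 13, 19, 28]
  44 vs larger child 55 at index 2, swap → [55, 50, 44, 27, 49, 45, 25, 20, 13, 19, 28]
  44 vs larger child 45 at index 5, swap → [55, 50, 45, 27, 49, 44, 25, 20, 13, 19, 28]
extract-max #5 returns 55:
  remove root 55; move last element 28 to root → [28, 50, 45, 27, 49, 44, 25, 20, 13, 19]
  28 vs larger child 50 at index 1, swap → [50, 28, 45, 27, 49, 44, 25, 20, 13, 19]
  28 vs larger child 49 at index 4, swap → [50, 49, 45, 27, 28, 44, 25, 20, 13, 19]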